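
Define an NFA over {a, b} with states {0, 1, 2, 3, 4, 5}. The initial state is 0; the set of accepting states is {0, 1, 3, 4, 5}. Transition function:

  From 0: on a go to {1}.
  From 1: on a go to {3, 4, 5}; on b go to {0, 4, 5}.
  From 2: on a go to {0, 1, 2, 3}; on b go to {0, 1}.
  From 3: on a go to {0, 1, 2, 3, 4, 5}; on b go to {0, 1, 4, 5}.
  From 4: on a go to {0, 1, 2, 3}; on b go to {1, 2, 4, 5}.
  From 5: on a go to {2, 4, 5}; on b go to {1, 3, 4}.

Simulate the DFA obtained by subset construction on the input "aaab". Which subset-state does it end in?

{0, 1, 2, 3, 4, 5}

Start: {0}.
δ(0,a) = {1}.
Union: {1}.
After a: {1}.
δ(1,a) = {3, 4, 5}.
Union: {3, 4, 5}.
After a: {3, 4, 5}.
δ(3,a) = {0, 1, 2, 3, 4, 5}; δ(4,a) = {0, 1, 2, 3}; δ(5,a) = {2, 4, 5}.
Union: {0, 1, 2, 3, 4, 5}.
After a: {0, 1, 2, 3, 4, 5}.
δ(0,b) = ∅; δ(1,b) = {0, 4, 5}; δ(2,b) = {0, 1}; δ(3,b) = {0, 1, 4, 5}; δ(4,b) = {1, 2, 4, 5}; δ(5,b) = {1, 3, 4}.
Union: {0, 1, 2, 3, 4, 5}.
After b: {0, 1, 2, 3, 4, 5}.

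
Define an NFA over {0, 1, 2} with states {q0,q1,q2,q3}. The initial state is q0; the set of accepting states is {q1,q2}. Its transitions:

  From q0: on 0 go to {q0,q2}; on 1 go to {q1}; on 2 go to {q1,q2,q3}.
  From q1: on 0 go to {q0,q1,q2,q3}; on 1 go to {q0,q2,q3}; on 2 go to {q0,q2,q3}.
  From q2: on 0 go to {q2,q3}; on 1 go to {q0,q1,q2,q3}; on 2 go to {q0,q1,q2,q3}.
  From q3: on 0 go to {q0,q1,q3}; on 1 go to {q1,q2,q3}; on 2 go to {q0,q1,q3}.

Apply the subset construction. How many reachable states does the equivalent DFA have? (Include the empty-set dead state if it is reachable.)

6

Start state of the DFA: {q0}.
{q0} --0--> {q0,q2}  [new]
{q0} --1--> {q1}  [new]
{q0} --2--> {q1,q2,q3}  [new]
{q0,q2} --0--> {q0,q2,q3}  [new]
{q0,q2} --1--> {q0,q1,q2,q3}  [new]
{q0,q2} --2--> {q0,q1,q2,q3}  [seen]
{q1} --0--> {q0,q1,q2,q3}  [seen]
{q1} --1--> {q0,q2,q3}  [seen]
{q1} --2--> {q0,q2,q3}  [seen]
{q1,q2,q3} --0--> {q0,q1,q2,q3}  [seen]
{q1,q2,q3} --1--> {q0,q1,q2,q3}  [seen]
{q1,q2,q3} --2--> {q0,q1,q2,q3}  [seen]
{q0,q2,q3} --0--> {q0,q1,q2,q3}  [seen]
{q0,q2,q3} --1--> {q0,q1,q2,q3}  [seen]
{q0,q2,q3} --2--> {q0,q1,q2,q3}  [seen]
{q0,q1,q2,q3} --0--> {q0,q1,q2,q3}  [seen]
{q0,q1,q2,q3} --1--> {q0,q1,q2,q3}  [seen]
{q0,q1,q2,q3} --2--> {q0,q1,q2,q3}  [seen]
Reachable DFA states: {q0}, {q0,q2}, {q1}, {q1,q2,q3}, {q0,q2,q3}, {q0,q1,q2,q3}.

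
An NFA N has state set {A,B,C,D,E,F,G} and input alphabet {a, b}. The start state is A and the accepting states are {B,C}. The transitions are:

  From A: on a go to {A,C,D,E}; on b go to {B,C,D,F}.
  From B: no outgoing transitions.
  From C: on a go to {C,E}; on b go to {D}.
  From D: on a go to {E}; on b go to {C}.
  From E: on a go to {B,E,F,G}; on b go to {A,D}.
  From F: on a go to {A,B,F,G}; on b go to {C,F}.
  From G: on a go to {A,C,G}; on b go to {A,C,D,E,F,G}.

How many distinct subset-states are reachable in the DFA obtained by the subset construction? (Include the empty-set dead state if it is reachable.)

7

Start state of the DFA: {A}.
{A} --a--> {A,C,D,E}  [new]
{A} --b--> {B,C,D,F}  [new]
{A,C,D,E} --a--> {A,B,C,D,E,F,G}  [new]
{A,C,D,E} --b--> {A,B,C,D,F}  [new]
{B,C,D,F} --a--> {A,B,C,E,F,G}  [new]
{B,C,D,F} --b--> {C,D,F}  [new]
{A,B,C,D,E,F,G} --a--> {A,B,C,D,E,F,G}  [seen]
{A,B,C,D,E,F,G} --b--> {A,B,C,D,E,F,G}  [seen]
{A,B,C,D,F} --a--> {A,B,C,D,E,F,G}  [seen]
{A,B,C,D,F} --b--> {B,C,D,F}  [seen]
{A,B,C,E,F,G} --a--> {A,B,C,D,E,F,G}  [seen]
{A,B,C,E,F,G} --b--> {A,B,C,D,E,F,G}  [seen]
{C,D,F} --a--> {A,B,C,E,F,G}  [seen]
{C,D,F} --b--> {C,D,F}  [seen]
Reachable DFA states: {A}, {A,C,D,E}, {B,C,D,F}, {A,B,C,D,E,F,G}, {A,B,C,D,F}, {A,B,C,E,F,G}, {C,D,F}.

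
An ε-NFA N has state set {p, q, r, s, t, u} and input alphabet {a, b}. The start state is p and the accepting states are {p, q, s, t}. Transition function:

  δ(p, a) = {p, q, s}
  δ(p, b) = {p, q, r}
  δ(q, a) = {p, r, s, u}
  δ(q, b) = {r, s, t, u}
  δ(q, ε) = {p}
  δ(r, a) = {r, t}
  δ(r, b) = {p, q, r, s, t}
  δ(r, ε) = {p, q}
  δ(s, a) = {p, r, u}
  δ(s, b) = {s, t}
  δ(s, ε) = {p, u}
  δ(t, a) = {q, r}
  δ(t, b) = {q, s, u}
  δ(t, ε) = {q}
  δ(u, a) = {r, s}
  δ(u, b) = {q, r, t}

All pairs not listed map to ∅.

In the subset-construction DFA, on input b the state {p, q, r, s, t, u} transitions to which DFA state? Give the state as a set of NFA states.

δ(p,b) = {p, q, r}; δ(q,b) = {r, s, t, u}; δ(r,b) = {p, q, r, s, t}; δ(s,b) = {s, t}; δ(t,b) = {q, s, u}; δ(u,b) = {q, r, t}.
Union: {p, q, r, s, t, u}.

{p, q, r, s, t, u}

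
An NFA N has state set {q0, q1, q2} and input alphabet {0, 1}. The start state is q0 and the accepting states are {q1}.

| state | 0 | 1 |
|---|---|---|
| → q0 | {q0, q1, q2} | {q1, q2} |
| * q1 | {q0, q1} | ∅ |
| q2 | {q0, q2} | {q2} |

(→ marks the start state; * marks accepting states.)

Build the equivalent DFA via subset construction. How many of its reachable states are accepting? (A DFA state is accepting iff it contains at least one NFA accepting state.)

Start state of the DFA: {q0}.
{q0} --0--> {q0, q1, q2}  [new]
{q0} --1--> {q1, q2}  [new]
{q0, q1, q2} --0--> {q0, q1, q2}  [seen]
{q0, q1, q2} --1--> {q1, q2}  [seen]
{q1, q2} --0--> {q0, q1, q2}  [seen]
{q1, q2} --1--> {q2}  [new]
{q2} --0--> {q0, q2}  [new]
{q2} --1--> {q2}  [seen]
{q0, q2} --0--> {q0, q1, q2}  [seen]
{q0, q2} --1--> {q1, q2}  [seen]
Reachable DFA states: {q0}, {q0, q1, q2}, {q1, q2}, {q2}, {q0, q2}.
Accepting DFA states (contain an NFA accepting state): {q0, q1, q2}, {q1, q2}.

2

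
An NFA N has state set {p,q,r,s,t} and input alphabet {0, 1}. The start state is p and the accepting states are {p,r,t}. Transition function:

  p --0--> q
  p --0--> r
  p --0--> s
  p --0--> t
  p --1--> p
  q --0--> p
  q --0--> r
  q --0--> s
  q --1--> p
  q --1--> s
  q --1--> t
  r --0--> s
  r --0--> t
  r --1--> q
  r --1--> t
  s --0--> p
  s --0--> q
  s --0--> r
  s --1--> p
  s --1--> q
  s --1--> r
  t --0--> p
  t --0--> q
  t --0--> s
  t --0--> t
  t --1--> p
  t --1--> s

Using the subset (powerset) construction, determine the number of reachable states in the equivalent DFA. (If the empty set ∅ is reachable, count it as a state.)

Start state of the DFA: {p}.
{p} --0--> {q,r,s,t}  [new]
{p} --1--> {p}  [seen]
{q,r,s,t} --0--> {p,q,r,s,t}  [new]
{q,r,s,t} --1--> {p,q,r,s,t}  [seen]
{p,q,r,s,t} --0--> {p,q,r,s,t}  [seen]
{p,q,r,s,t} --1--> {p,q,r,s,t}  [seen]
Reachable DFA states: {p}, {q,r,s,t}, {p,q,r,s,t}.

3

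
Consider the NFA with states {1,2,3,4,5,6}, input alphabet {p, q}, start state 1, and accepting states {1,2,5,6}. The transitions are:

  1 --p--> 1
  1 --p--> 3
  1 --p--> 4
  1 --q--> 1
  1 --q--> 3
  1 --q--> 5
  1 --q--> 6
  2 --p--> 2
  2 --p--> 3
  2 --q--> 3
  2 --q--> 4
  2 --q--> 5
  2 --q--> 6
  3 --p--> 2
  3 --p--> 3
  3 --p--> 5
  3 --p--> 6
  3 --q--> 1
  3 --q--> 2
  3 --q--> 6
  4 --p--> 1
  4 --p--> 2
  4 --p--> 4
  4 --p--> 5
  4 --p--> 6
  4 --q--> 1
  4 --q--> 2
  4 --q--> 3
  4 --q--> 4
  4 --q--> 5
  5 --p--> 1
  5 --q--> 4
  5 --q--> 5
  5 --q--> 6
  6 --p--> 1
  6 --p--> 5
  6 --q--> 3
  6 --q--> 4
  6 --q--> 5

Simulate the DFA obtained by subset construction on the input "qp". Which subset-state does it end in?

Start: {1}.
δ(1,q) = {1,3,5,6}.
Union: {1,3,5,6}.
After q: {1,3,5,6}.
δ(1,p) = {1,3,4}; δ(3,p) = {2,3,5,6}; δ(5,p) = {1}; δ(6,p) = {1,5}.
Union: {1,2,3,4,5,6}.
After p: {1,2,3,4,5,6}.

{1,2,3,4,5,6}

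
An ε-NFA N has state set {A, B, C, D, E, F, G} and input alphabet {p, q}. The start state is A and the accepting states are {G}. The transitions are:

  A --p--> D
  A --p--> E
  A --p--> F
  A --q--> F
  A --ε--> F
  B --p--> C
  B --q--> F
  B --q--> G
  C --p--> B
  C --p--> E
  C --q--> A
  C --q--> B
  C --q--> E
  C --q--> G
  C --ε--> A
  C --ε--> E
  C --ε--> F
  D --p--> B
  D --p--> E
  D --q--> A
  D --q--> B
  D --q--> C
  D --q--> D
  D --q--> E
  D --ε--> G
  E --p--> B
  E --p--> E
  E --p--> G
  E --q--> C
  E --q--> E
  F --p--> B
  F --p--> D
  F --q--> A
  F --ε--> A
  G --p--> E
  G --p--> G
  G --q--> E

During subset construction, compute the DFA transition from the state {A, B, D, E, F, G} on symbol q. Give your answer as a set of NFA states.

δ(A,q) = {F}; δ(B,q) = {F, G}; δ(D,q) = {A, B, C, D, E}; δ(E,q) = {C, E}; δ(F,q) = {A}; δ(G,q) = {E}.
Union: {A, B, C, D, E, F, G}.

{A, B, C, D, E, F, G}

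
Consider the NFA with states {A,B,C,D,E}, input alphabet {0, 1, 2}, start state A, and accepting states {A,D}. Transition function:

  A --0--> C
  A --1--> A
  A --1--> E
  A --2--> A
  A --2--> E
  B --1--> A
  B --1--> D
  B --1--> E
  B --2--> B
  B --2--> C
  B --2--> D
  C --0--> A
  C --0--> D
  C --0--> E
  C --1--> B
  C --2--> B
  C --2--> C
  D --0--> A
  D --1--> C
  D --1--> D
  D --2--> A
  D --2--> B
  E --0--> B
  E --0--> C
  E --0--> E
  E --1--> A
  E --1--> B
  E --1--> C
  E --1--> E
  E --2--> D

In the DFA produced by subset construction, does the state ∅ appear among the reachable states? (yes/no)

yes

Start state of the DFA: {A}.
{A} --0--> {C}  [new]
{A} --1--> {A,E}  [new]
{A} --2--> {A,E}  [seen]
{C} --0--> {A,D,E}  [new]
{C} --1--> {B}  [new]
{C} --2--> {B,C}  [new]
{A,E} --0--> {B,C,E}  [new]
{A,E} --1--> {A,B,C,E}  [new]
{A,E} --2--> {A,D,E}  [seen]
{A,D,E} --0--> {A,B,C,E}  [seen]
{A,D,E} --1--> {A,B,C,D,E}  [new]
{A,D,E} --2--> {A,B,D,E}  [new]
{B} --0--> ∅  [new]
{B} --1--> {A,D,E}  [seen]
{B} --2--> {B,C,D}  [new]
{B,C} --0--> {A,D,E}  [seen]
{B,C} --1--> {A,B,D,E}  [seen]
{B,C} --2--> {B,C,D}  [seen]
{B,C,E} --0--> {A,B,C,D,E}  [seen]
{B,C,E} --1--> {A,B,C,D,E}  [seen]
{B,C,E} --2--> {B,C,D}  [seen]
{A,B,C,E} --0--> {A,B,C,D,E}  [seen]
{A,B,C,E} --1--> {A,B,C,D,E}  [seen]
{A,B,C,E} --2--> {A,B,C,D,E}  [seen]
{A,B,C,D,E} --0--> {A,B,C,D,E}  [seen]
{A,B,C,D,E} --1--> {A,B,C,D,E}  [seen]
{A,B,C,D,E} --2--> {A,B,C,D,E}  [seen]
{A,B,D,E} --0--> {A,B,C,E}  [seen]
{A,B,D,E} --1--> {A,B,C,D,E}  [seen]
{A,B,D,E} --2--> {A,B,C,D,E}  [seen]
∅ --0--> ∅  [seen]
∅ --1--> ∅  [seen]
∅ --2--> ∅  [seen]
{B,C,D} --0--> {A,D,E}  [seen]
{B,C,D} --1--> {A,B,C,D,E}  [seen]
{B,C,D} --2--> {A,B,C,D}  [new]
{A,B,C,D} --0--> {A,C,D,E}  [new]
{A,B,C,D} --1--> {A,B,C,D,E}  [seen]
{A,B,C,D} --2--> {A,B,C,D,E}  [seen]
{A,C,D,E} --0--> {A,B,C,D,E}  [seen]
{A,C,D,E} --1--> {A,B,C,D,E}  [seen]
{A,C,D,E} --2--> {A,B,C,D,E}  [seen]
Reachable DFA states: {A}, {C}, {A,E}, {A,D,E}, {B}, {B,C}, {B,C,E}, {A,B,C,E}, {A,B,C,D,E}, {A,B,D,E}, ∅, {B,C,D}, {A,B,C,D}, {A,C,D,E}.
∅ is among them.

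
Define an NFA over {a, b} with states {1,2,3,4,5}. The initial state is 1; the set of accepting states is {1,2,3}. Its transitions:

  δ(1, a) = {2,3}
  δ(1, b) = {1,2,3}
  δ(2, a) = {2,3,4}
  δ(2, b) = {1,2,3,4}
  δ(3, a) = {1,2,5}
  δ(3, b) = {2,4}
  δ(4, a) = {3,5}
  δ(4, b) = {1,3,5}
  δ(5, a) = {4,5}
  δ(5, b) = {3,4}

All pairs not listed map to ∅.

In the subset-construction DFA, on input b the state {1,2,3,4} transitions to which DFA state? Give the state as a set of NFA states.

{1,2,3,4,5}

δ(1,b) = {1,2,3}; δ(2,b) = {1,2,3,4}; δ(3,b) = {2,4}; δ(4,b) = {1,3,5}.
Union: {1,2,3,4,5}.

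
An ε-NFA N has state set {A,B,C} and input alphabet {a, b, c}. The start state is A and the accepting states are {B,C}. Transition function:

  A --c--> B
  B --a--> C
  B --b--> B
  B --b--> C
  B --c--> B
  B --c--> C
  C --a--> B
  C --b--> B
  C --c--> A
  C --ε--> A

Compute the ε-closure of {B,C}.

Begin with {B,C}.
C →ε {A}; add A.
ε-closure = {A,B,C}.

{A,B,C}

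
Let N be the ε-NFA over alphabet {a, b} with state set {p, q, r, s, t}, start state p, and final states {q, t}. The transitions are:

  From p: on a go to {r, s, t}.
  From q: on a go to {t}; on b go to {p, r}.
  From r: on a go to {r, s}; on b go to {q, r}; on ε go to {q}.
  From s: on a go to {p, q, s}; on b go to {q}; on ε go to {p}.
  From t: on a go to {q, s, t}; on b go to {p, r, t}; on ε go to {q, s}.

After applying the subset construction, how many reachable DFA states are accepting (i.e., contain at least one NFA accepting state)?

Start state of the DFA: {p} (ε-closure of the NFA start).
{p} --a--> {p, q, r, s, t}  [new]
{p} --b--> ∅  [new]
{p, q, r, s, t} --a--> {p, q, r, s, t}  [seen]
{p, q, r, s, t} --b--> {p, q, r, s, t}  [seen]
∅ --a--> ∅  [seen]
∅ --b--> ∅  [seen]
Reachable DFA states: {p}, {p, q, r, s, t}, ∅.
Accepting DFA states (contain an NFA accepting state): {p, q, r, s, t}.

1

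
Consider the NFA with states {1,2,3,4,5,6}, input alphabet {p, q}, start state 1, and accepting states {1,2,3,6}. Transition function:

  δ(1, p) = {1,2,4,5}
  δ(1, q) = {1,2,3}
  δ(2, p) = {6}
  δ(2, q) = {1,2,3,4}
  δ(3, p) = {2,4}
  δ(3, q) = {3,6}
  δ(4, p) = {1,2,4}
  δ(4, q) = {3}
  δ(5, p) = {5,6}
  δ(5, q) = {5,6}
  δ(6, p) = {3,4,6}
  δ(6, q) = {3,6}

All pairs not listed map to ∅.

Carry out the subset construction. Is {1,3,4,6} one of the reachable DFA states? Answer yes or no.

Start state of the DFA: {1}.
{1} --p--> {1,2,4,5}  [new]
{1} --q--> {1,2,3}  [new]
{1,2,4,5} --p--> {1,2,4,5,6}  [new]
{1,2,4,5} --q--> {1,2,3,4,5,6}  [new]
{1,2,3} --p--> {1,2,4,5,6}  [seen]
{1,2,3} --q--> {1,2,3,4,6}  [new]
{1,2,4,5,6} --p--> {1,2,3,4,5,6}  [seen]
{1,2,4,5,6} --q--> {1,2,3,4,5,6}  [seen]
{1,2,3,4,5,6} --p--> {1,2,3,4,5,6}  [seen]
{1,2,3,4,5,6} --q--> {1,2,3,4,5,6}  [seen]
{1,2,3,4,6} --p--> {1,2,3,4,5,6}  [seen]
{1,2,3,4,6} --q--> {1,2,3,4,6}  [seen]
Reachable DFA states: {1}, {1,2,4,5}, {1,2,3}, {1,2,4,5,6}, {1,2,3,4,5,6}, {1,2,3,4,6}.
{1,3,4,6} is not among them.

no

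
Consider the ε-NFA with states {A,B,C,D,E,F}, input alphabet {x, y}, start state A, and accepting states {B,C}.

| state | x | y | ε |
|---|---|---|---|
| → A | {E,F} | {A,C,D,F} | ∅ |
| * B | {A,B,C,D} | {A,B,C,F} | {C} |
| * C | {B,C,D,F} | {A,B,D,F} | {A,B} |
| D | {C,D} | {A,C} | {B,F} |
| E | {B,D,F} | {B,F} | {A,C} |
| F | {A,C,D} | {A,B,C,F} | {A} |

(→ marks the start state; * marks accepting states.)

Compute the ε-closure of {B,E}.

Begin with {B,E}.
B →ε {C}; add C.
C →ε {A,B}; add A.
ε-closure = {A,B,C,E}.

{A,B,C,E}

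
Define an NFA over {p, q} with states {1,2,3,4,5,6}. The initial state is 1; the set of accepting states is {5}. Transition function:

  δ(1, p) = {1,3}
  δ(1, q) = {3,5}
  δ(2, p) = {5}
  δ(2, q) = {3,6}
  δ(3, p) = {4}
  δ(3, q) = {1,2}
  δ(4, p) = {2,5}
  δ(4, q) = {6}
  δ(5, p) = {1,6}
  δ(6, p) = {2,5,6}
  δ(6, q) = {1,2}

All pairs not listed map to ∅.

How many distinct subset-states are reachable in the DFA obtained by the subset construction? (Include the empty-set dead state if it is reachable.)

15

Start state of the DFA: {1}.
{1} --p--> {1,3}  [new]
{1} --q--> {3,5}  [new]
{1,3} --p--> {1,3,4}  [new]
{1,3} --q--> {1,2,3,5}  [new]
{3,5} --p--> {1,4,6}  [new]
{3,5} --q--> {1,2}  [new]
{1,3,4} --p--> {1,2,3,4,5}  [new]
{1,3,4} --q--> {1,2,3,5,6}  [new]
{1,2,3,5} --p--> {1,3,4,5,6}  [new]
{1,2,3,5} --q--> {1,2,3,5,6}  [seen]
{1,4,6} --p--> {1,2,3,5,6}  [seen]
{1,4,6} --q--> {1,2,3,5,6}  [seen]
{1,2} --p--> {1,3,5}  [new]
{1,2} --q--> {3,5,6}  [new]
{1,2,3,4,5} --p--> {1,2,3,4,5,6}  [new]
{1,2,3,4,5} --q--> {1,2,3,5,6}  [seen]
{1,2,3,5,6} --p--> {1,2,3,4,5,6}  [seen]
{1,2,3,5,6} --q--> {1,2,3,5,6}  [seen]
{1,3,4,5,6} --p--> {1,2,3,4,5,6}  [seen]
{1,3,4,5,6} --q--> {1,2,3,5,6}  [seen]
{1,3,5} --p--> {1,3,4,6}  [new]
{1,3,5} --q--> {1,2,3,5}  [seen]
{3,5,6} --p--> {1,2,4,5,6}  [new]
{3,5,6} --q--> {1,2}  [seen]
{1,2,3,4,5,6} --p--> {1,2,3,4,5,6}  [seen]
{1,2,3,4,5,6} --q--> {1,2,3,5,6}  [seen]
{1,3,4,6} --p--> {1,2,3,4,5,6}  [seen]
{1,3,4,6} --q--> {1,2,3,5,6}  [seen]
{1,2,4,5,6} --p--> {1,2,3,5,6}  [seen]
{1,2,4,5,6} --q--> {1,2,3,5,6}  [seen]
Reachable DFA states: {1}, {1,3}, {3,5}, {1,3,4}, {1,2,3,5}, {1,4,6}, {1,2}, {1,2,3,4,5}, {1,2,3,5,6}, {1,3,4,5,6}, {1,3,5}, {3,5,6}, {1,2,3,4,5,6}, {1,3,4,6}, {1,2,4,5,6}.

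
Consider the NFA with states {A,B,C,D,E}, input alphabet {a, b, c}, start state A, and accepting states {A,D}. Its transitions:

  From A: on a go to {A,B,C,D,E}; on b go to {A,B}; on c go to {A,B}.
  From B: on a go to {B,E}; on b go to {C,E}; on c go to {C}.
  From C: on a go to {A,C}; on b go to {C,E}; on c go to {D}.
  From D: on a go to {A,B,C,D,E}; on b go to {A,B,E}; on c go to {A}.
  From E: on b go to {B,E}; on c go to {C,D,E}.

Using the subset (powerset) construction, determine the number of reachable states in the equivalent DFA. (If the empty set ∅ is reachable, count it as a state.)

6

Start state of the DFA: {A}.
{A} --a--> {A,B,C,D,E}  [new]
{A} --b--> {A,B}  [new]
{A} --c--> {A,B}  [seen]
{A,B,C,D,E} --a--> {A,B,C,D,E}  [seen]
{A,B,C,D,E} --b--> {A,B,C,E}  [new]
{A,B,C,D,E} --c--> {A,B,C,D,E}  [seen]
{A,B} --a--> {A,B,C,D,E}  [seen]
{A,B} --b--> {A,B,C,E}  [seen]
{A,B} --c--> {A,B,C}  [new]
{A,B,C,E} --a--> {A,B,C,D,E}  [seen]
{A,B,C,E} --b--> {A,B,C,E}  [seen]
{A,B,C,E} --c--> {A,B,C,D,E}  [seen]
{A,B,C} --a--> {A,B,C,D,E}  [seen]
{A,B,C} --b--> {A,B,C,E}  [seen]
{A,B,C} --c--> {A,B,C,D}  [new]
{A,B,C,D} --a--> {A,B,C,D,E}  [seen]
{A,B,C,D} --b--> {A,B,C,E}  [seen]
{A,B,C,D} --c--> {A,B,C,D}  [seen]
Reachable DFA states: {A}, {A,B,C,D,E}, {A,B}, {A,B,C,E}, {A,B,C}, {A,B,C,D}.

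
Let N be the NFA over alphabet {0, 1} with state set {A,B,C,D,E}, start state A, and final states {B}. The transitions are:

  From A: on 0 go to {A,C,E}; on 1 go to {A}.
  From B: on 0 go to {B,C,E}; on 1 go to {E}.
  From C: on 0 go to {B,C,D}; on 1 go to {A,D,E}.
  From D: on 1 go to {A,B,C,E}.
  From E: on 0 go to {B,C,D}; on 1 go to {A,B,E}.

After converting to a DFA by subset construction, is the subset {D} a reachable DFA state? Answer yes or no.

Start state of the DFA: {A}.
{A} --0--> {A,C,E}  [new]
{A} --1--> {A}  [seen]
{A,C,E} --0--> {A,B,C,D,E}  [new]
{A,C,E} --1--> {A,B,D,E}  [new]
{A,B,C,D,E} --0--> {A,B,C,D,E}  [seen]
{A,B,C,D,E} --1--> {A,B,C,D,E}  [seen]
{A,B,D,E} --0--> {A,B,C,D,E}  [seen]
{A,B,D,E} --1--> {A,B,C,E}  [new]
{A,B,C,E} --0--> {A,B,C,D,E}  [seen]
{A,B,C,E} --1--> {A,B,D,E}  [seen]
Reachable DFA states: {A}, {A,C,E}, {A,B,C,D,E}, {A,B,D,E}, {A,B,C,E}.
{D} is not among them.

no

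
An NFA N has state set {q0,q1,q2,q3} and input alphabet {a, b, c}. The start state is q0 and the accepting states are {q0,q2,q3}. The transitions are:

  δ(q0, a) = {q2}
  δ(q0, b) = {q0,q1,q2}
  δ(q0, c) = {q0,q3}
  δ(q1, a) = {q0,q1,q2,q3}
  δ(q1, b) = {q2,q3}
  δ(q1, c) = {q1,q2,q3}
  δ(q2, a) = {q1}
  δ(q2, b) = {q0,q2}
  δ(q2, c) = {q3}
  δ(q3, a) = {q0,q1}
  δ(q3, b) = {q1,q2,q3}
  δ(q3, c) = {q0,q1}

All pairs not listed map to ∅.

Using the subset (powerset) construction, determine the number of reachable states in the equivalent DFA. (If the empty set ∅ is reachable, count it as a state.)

14

Start state of the DFA: {q0}.
{q0} --a--> {q2}  [new]
{q0} --b--> {q0,q1,q2}  [new]
{q0} --c--> {q0,q3}  [new]
{q2} --a--> {q1}  [new]
{q2} --b--> {q0,q2}  [new]
{q2} --c--> {q3}  [new]
{q0,q1,q2} --a--> {q0,q1,q2,q3}  [new]
{q0,q1,q2} --b--> {q0,q1,q2,q3}  [seen]
{q0,q1,q2} --c--> {q0,q1,q2,q3}  [seen]
{q0,q3} --a--> {q0,q1,q2}  [seen]
{q0,q3} --b--> {q0,q1,q2,q3}  [seen]
{q0,q3} --c--> {q0,q1,q3}  [new]
{q1} --a--> {q0,q1,q2,q3}  [seen]
{q1} --b--> {q2,q3}  [new]
{q1} --c--> {q1,q2,q3}  [new]
{q0,q2} --a--> {q1,q2}  [new]
{q0,q2} --b--> {q0,q1,q2}  [seen]
{q0,q2} --c--> {q0,q3}  [seen]
{q3} --a--> {q0,q1}  [new]
{q3} --b--> {q1,q2,q3}  [seen]
{q3} --c--> {q0,q1}  [seen]
{q0,q1,q2,q3} --a--> {q0,q1,q2,q3}  [seen]
{q0,q1,q2,q3} --b--> {q0,q1,q2,q3}  [seen]
{q0,q1,q2,q3} --c--> {q0,q1,q2,q3}  [seen]
{q0,q1,q3} --a--> {q0,q1,q2,q3}  [seen]
{q0,q1,q3} --b--> {q0,q1,q2,q3}  [seen]
{q0,q1,q3} --c--> {q0,q1,q2,q3}  [seen]
{q2,q3} --a--> {q0,q1}  [seen]
{q2,q3} --b--> {q0,q1,q2,q3}  [seen]
{q2,q3} --c--> {q0,q1,q3}  [seen]
{q1,q2,q3} --a--> {q0,q1,q2,q3}  [seen]
{q1,q2,q3} --b--> {q0,q1,q2,q3}  [seen]
{q1,q2,q3} --c--> {q0,q1,q2,q3}  [seen]
{q1,q2} --a--> {q0,q1,q2,q3}  [seen]
{q1,q2} --b--> {q0,q2,q3}  [new]
{q1,q2} --c--> {q1,q2,q3}  [seen]
{q0,q1} --a--> {q0,q1,q2,q3}  [seen]
{q0,q1} --b--> {q0,q1,q2,q3}  [seen]
{q0,q1} --c--> {q0,q1,q2,q3}  [seen]
{q0,q2,q3} --a--> {q0,q1,q2}  [seen]
{q0,q2,q3} --b--> {q0,q1,q2,q3}  [seen]
{q0,q2,q3} --c--> {q0,q1,q3}  [seen]
Reachable DFA states: {q0}, {q2}, {q0,q1,q2}, {q0,q3}, {q1}, {q0,q2}, {q3}, {q0,q1,q2,q3}, {q0,q1,q3}, {q2,q3}, {q1,q2,q3}, {q1,q2}, {q0,q1}, {q0,q2,q3}.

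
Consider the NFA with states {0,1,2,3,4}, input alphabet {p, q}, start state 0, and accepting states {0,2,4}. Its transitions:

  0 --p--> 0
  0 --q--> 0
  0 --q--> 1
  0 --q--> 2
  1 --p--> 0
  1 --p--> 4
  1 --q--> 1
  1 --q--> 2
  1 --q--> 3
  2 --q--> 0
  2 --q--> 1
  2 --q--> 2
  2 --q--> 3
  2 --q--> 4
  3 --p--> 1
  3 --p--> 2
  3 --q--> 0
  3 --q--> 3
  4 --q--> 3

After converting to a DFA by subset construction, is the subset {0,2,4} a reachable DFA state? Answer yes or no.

Start state of the DFA: {0}.
{0} --p--> {0}  [seen]
{0} --q--> {0,1,2}  [new]
{0,1,2} --p--> {0,4}  [new]
{0,1,2} --q--> {0,1,2,3,4}  [new]
{0,4} --p--> {0}  [seen]
{0,4} --q--> {0,1,2,3}  [new]
{0,1,2,3,4} --p--> {0,1,2,4}  [new]
{0,1,2,3,4} --q--> {0,1,2,3,4}  [seen]
{0,1,2,3} --p--> {0,1,2,4}  [seen]
{0,1,2,3} --q--> {0,1,2,3,4}  [seen]
{0,1,2,4} --p--> {0,4}  [seen]
{0,1,2,4} --q--> {0,1,2,3,4}  [seen]
Reachable DFA states: {0}, {0,1,2}, {0,4}, {0,1,2,3,4}, {0,1,2,3}, {0,1,2,4}.
{0,2,4} is not among them.

no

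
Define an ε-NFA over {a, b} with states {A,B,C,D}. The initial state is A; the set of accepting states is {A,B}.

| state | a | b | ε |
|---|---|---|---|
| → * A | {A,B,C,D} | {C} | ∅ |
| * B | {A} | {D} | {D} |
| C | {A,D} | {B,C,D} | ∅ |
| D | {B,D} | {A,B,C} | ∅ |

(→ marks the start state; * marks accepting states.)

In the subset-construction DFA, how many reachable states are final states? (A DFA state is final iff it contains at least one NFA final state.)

5

Start state of the DFA: {A} (ε-closure of the NFA start).
{A} --a--> {A,B,C,D}  [new]
{A} --b--> {C}  [new]
{A,B,C,D} --a--> {A,B,C,D}  [seen]
{A,B,C,D} --b--> {A,B,C,D}  [seen]
{C} --a--> {A,D}  [new]
{C} --b--> {B,C,D}  [new]
{A,D} --a--> {A,B,C,D}  [seen]
{A,D} --b--> {A,B,C,D}  [seen]
{B,C,D} --a--> {A,B,D}  [new]
{B,C,D} --b--> {A,B,C,D}  [seen]
{A,B,D} --a--> {A,B,C,D}  [seen]
{A,B,D} --b--> {A,B,C,D}  [seen]
Reachable DFA states: {A}, {A,B,C,D}, {C}, {A,D}, {B,C,D}, {A,B,D}.
Accepting DFA states (contain an NFA accepting state): {A}, {A,B,C,D}, {A,D}, {B,C,D}, {A,B,D}.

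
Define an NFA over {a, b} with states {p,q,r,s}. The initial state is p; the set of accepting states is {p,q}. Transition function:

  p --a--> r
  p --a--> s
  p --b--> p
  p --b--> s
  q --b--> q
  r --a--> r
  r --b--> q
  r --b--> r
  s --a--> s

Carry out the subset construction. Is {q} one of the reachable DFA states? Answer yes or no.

no

Start state of the DFA: {p}.
{p} --a--> {r,s}  [new]
{p} --b--> {p,s}  [new]
{r,s} --a--> {r,s}  [seen]
{r,s} --b--> {q,r}  [new]
{p,s} --a--> {r,s}  [seen]
{p,s} --b--> {p,s}  [seen]
{q,r} --a--> {r}  [new]
{q,r} --b--> {q,r}  [seen]
{r} --a--> {r}  [seen]
{r} --b--> {q,r}  [seen]
Reachable DFA states: {p}, {r,s}, {p,s}, {q,r}, {r}.
{q} is not among them.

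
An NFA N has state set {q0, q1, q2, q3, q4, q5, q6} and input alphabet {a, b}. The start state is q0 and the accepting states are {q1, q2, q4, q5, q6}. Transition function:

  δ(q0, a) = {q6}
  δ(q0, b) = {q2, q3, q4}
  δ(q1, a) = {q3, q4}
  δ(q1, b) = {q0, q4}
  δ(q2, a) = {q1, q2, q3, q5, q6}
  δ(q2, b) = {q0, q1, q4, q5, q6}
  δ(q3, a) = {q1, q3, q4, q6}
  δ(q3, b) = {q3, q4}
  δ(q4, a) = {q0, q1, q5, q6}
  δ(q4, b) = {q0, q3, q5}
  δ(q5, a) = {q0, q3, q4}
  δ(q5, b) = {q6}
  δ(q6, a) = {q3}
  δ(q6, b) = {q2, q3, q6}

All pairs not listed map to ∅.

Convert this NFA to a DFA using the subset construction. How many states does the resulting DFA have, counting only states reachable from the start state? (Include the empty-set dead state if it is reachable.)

Start state of the DFA: {q0}.
{q0} --a--> {q6}  [new]
{q0} --b--> {q2, q3, q4}  [new]
{q6} --a--> {q3}  [new]
{q6} --b--> {q2, q3, q6}  [new]
{q2, q3, q4} --a--> {q0, q1, q2, q3, q4, q5, q6}  [new]
{q2, q3, q4} --b--> {q0, q1, q3, q4, q5, q6}  [new]
{q3} --a--> {q1, q3, q4, q6}  [new]
{q3} --b--> {q3, q4}  [new]
{q2, q3, q6} --a--> {q1, q2, q3, q4, q5, q6}  [new]
{q2, q3, q6} --b--> {q0, q1, q2, q3, q4, q5, q6}  [seen]
{q0, q1, q2, q3, q4, q5, q6} --a--> {q0, q1, q2, q3, q4, q5, q6}  [seen]
{q0, q1, q2, q3, q4, q5, q6} --b--> {q0, q1, q2, q3, q4, q5, q6}  [seen]
{q0, q1, q3, q4, q5, q6} --a--> {q0, q1, q3, q4, q5, q6}  [seen]
{q0, q1, q3, q4, q5, q6} --b--> {q0, q2, q3, q4, q5, q6}  [new]
{q1, q3, q4, q6} --a--> {q0, q1, q3, q4, q5, q6}  [seen]
{q1, q3, q4, q6} --b--> {q0, q2, q3, q4, q5, q6}  [seen]
{q3, q4} --a--> {q0, q1, q3, q4, q5, q6}  [seen]
{q3, q4} --b--> {q0, q3, q4, q5}  [new]
{q1, q2, q3, q4, q5, q6} --a--> {q0, q1, q2, q3, q4, q5, q6}  [seen]
{q1, q2, q3, q4, q5, q6} --b--> {q0, q1, q2, q3, q4, q5, q6}  [seen]
{q0, q2, q3, q4, q5, q6} --a--> {q0, q1, q2, q3, q4, q5, q6}  [seen]
{q0, q2, q3, q4, q5, q6} --b--> {q0, q1, q2, q3, q4, q5, q6}  [seen]
{q0, q3, q4, q5} --a--> {q0, q1, q3, q4, q5, q6}  [seen]
{q0, q3, q4, q5} --b--> {q0, q2, q3, q4, q5, q6}  [seen]
Reachable DFA states: {q0}, {q6}, {q2, q3, q4}, {q3}, {q2, q3, q6}, {q0, q1, q2, q3, q4, q5, q6}, {q0, q1, q3, q4, q5, q6}, {q1, q3, q4, q6}, {q3, q4}, {q1, q2, q3, q4, q5, q6}, {q0, q2, q3, q4, q5, q6}, {q0, q3, q4, q5}.

12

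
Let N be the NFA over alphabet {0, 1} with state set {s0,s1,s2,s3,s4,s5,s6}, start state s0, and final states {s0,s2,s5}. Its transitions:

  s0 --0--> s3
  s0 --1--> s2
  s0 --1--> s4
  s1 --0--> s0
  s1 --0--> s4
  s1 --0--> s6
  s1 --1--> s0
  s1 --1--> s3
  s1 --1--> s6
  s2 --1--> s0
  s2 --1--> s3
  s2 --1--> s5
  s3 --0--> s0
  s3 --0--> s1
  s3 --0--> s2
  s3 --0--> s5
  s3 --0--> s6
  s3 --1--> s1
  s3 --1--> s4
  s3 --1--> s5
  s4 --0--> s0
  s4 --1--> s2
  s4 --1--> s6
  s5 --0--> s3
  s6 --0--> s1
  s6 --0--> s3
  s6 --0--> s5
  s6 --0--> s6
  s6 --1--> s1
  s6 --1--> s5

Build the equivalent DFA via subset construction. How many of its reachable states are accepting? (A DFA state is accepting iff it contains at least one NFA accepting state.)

Start state of the DFA: {s0}.
{s0} --0--> {s3}  [new]
{s0} --1--> {s2,s4}  [new]
{s3} --0--> {s0,s1,s2,s5,s6}  [new]
{s3} --1--> {s1,s4,s5}  [new]
{s2,s4} --0--> {s0}  [seen]
{s2,s4} --1--> {s0,s2,s3,s5,s6}  [new]
{s0,s1,s2,s5,s6} --0--> {s0,s1,s3,s4,s5,s6}  [new]
{s0,s1,s2,s5,s6} --1--> {s0,s1,s2,s3,s4,s5,s6}  [new]
{s1,s4,s5} --0--> {s0,s3,s4,s6}  [new]
{s1,s4,s5} --1--> {s0,s2,s3,s6}  [new]
{s0,s2,s3,s5,s6} --0--> {s0,s1,s2,s3,s5,s6}  [new]
{s0,s2,s3,s5,s6} --1--> {s0,s1,s2,s3,s4,s5}  [new]
{s0,s1,s3,s4,s5,s6} --0--> {s0,s1,s2,s3,s4,s5,s6}  [seen]
{s0,s1,s3,s4,s5,s6} --1--> {s0,s1,s2,s3,s4,s5,s6}  [seen]
{s0,s1,s2,s3,s4,s5,s6} --0--> {s0,s1,s2,s3,s4,s5,s6}  [seen]
{s0,s1,s2,s3,s4,s5,s6} --1--> {s0,s1,s2,s3,s4,s5,s6}  [seen]
{s0,s3,s4,s6} --0--> {s0,s1,s2,s3,s5,s6}  [seen]
{s0,s3,s4,s6} --1--> {s1,s2,s4,s5,s6}  [new]
{s0,s2,s3,s6} --0--> {s0,s1,s2,s3,s5,s6}  [seen]
{s0,s2,s3,s6} --1--> {s0,s1,s2,s3,s4,s5}  [seen]
{s0,s1,s2,s3,s5,s6} --0--> {s0,s1,s2,s3,s4,s5,s6}  [seen]
{s0,s1,s2,s3,s5,s6} --1--> {s0,s1,s2,s3,s4,s5,s6}  [seen]
{s0,s1,s2,s3,s4,s5} --0--> {s0,s1,s2,s3,s4,s5,s6}  [seen]
{s0,s1,s2,s3,s4,s5} --1--> {s0,s1,s2,s3,s4,s5,s6}  [seen]
{s1,s2,s4,s5,s6} --0--> {s0,s1,s3,s4,s5,s6}  [seen]
{s1,s2,s4,s5,s6} --1--> {s0,s1,s2,s3,s5,s6}  [seen]
Reachable DFA states: {s0}, {s3}, {s2,s4}, {s0,s1,s2,s5,s6}, {s1,s4,s5}, {s0,s2,s3,s5,s6}, {s0,s1,s3,s4,s5,s6}, {s0,s1,s2,s3,s4,s5,s6}, {s0,s3,s4,s6}, {s0,s2,s3,s6}, {s0,s1,s2,s3,s5,s6}, {s0,s1,s2,s3,s4,s5}, {s1,s2,s4,s5,s6}.
Accepting DFA states (contain an NFA accepting state): {s0}, {s2,s4}, {s0,s1,s2,s5,s6}, {s1,s4,s5}, {s0,s2,s3,s5,s6}, {s0,s1,s3,s4,s5,s6}, {s0,s1,s2,s3,s4,s5,s6}, {s0,s3,s4,s6}, {s0,s2,s3,s6}, {s0,s1,s2,s3,s5,s6}, {s0,s1,s2,s3,s4,s5}, {s1,s2,s4,s5,s6}.

12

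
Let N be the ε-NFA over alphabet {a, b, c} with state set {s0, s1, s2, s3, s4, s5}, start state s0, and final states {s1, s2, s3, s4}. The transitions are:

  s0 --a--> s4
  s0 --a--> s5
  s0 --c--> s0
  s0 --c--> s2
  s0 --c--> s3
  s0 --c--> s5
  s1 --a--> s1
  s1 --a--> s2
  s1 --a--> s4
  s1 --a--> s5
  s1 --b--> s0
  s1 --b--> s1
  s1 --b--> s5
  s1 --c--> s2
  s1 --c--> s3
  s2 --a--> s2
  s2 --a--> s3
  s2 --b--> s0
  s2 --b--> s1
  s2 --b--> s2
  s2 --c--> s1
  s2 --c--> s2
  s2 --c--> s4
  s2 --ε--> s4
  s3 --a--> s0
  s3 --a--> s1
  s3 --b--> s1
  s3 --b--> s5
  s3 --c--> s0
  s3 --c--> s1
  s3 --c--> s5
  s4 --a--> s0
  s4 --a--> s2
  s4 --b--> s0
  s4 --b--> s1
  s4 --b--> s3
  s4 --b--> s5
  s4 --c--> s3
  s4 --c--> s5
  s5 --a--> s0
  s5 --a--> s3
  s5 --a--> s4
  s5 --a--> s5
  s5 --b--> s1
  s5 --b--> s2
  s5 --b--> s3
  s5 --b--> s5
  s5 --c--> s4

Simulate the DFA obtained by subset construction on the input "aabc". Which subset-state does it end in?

{s0, s1, s2, s3, s4, s5}

Start: {s0}.
δ(s0,a) = {s4, s5}.
Union: {s4, s5}.
After a: {s4, s5}.
δ(s4,a) = {s0, s2}; δ(s5,a) = {s0, s3, s4, s5}.
Union: {s0, s2, s3, s4, s5}.
After a: {s0, s2, s3, s4, s5}.
δ(s0,b) = ∅; δ(s2,b) = {s0, s1, s2}; δ(s3,b) = {s1, s5}; δ(s4,b) = {s0, s1, s3, s5}; δ(s5,b) = {s1, s2, s3, s5}.
Union: {s0, s1, s2, s3, s5}.
ε-closure gives {s0, s1, s2, s3, s4, s5}.
After b: {s0, s1, s2, s3, s4, s5}.
δ(s0,c) = {s0, s2, s3, s5}; δ(s1,c) = {s2, s3}; δ(s2,c) = {s1, s2, s4}; δ(s3,c) = {s0, s1, s5}; δ(s4,c) = {s3, s5}; δ(s5,c) = {s4}.
Union: {s0, s1, s2, s3, s4, s5}.
After c: {s0, s1, s2, s3, s4, s5}.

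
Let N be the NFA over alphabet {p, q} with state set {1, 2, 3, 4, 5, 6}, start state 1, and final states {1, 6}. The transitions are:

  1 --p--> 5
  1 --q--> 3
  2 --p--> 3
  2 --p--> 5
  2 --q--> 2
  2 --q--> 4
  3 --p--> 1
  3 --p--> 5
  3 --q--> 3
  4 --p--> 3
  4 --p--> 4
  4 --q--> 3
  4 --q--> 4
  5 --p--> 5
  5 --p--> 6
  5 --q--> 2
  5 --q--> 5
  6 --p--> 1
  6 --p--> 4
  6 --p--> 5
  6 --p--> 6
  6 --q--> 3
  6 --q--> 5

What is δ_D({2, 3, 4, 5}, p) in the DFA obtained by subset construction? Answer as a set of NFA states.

δ(2,p) = {3, 5}; δ(3,p) = {1, 5}; δ(4,p) = {3, 4}; δ(5,p) = {5, 6}.
Union: {1, 3, 4, 5, 6}.

{1, 3, 4, 5, 6}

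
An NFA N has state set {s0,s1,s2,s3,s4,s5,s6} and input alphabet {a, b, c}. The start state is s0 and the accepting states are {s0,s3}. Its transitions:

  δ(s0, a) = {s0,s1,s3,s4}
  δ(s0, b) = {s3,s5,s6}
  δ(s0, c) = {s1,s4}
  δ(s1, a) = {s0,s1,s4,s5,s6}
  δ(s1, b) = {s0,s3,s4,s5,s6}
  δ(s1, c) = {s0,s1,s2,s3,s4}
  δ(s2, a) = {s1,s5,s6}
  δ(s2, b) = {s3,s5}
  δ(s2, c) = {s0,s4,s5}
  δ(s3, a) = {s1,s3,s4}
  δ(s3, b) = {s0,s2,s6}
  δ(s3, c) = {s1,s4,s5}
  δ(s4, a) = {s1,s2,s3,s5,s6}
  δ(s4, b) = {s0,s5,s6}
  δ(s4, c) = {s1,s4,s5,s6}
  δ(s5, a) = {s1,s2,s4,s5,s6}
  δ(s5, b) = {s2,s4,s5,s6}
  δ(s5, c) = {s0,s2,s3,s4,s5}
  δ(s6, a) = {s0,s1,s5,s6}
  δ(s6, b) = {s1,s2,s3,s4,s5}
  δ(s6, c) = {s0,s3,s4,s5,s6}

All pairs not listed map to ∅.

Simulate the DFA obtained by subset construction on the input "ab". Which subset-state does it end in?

{s0,s2,s3,s4,s5,s6}

Start: {s0}.
δ(s0,a) = {s0,s1,s3,s4}.
Union: {s0,s1,s3,s4}.
After a: {s0,s1,s3,s4}.
δ(s0,b) = {s3,s5,s6}; δ(s1,b) = {s0,s3,s4,s5,s6}; δ(s3,b) = {s0,s2,s6}; δ(s4,b) = {s0,s5,s6}.
Union: {s0,s2,s3,s4,s5,s6}.
After b: {s0,s2,s3,s4,s5,s6}.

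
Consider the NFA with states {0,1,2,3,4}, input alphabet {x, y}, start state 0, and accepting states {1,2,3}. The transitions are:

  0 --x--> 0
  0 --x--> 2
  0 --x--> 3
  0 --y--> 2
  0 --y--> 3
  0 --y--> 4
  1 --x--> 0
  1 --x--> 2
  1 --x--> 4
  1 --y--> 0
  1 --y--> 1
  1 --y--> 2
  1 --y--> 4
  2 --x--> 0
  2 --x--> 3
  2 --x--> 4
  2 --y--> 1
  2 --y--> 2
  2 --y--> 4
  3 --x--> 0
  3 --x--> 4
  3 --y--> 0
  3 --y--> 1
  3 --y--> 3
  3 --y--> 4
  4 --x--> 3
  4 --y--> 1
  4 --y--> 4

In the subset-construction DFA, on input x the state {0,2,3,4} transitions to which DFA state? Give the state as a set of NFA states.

{0,2,3,4}

δ(0,x) = {0,2,3}; δ(2,x) = {0,3,4}; δ(3,x) = {0,4}; δ(4,x) = {3}.
Union: {0,2,3,4}.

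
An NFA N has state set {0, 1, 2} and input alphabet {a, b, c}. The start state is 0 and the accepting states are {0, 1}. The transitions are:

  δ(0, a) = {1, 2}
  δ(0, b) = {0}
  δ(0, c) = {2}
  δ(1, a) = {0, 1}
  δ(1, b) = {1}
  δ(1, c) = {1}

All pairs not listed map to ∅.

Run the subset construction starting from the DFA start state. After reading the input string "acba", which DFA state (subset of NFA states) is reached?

{0, 1}

Start: {0}.
δ(0,a) = {1, 2}.
Union: {1, 2}.
After a: {1, 2}.
δ(1,c) = {1}; δ(2,c) = ∅.
Union: {1}.
After c: {1}.
δ(1,b) = {1}.
Union: {1}.
After b: {1}.
δ(1,a) = {0, 1}.
Union: {0, 1}.
After a: {0, 1}.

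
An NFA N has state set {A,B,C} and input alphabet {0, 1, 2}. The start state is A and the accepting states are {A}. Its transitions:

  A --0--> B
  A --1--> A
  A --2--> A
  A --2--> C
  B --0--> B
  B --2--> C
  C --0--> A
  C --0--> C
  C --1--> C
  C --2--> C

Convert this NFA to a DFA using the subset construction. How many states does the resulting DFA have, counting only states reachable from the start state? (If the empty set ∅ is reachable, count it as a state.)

Start state of the DFA: {A}.
{A} --0--> {B}  [new]
{A} --1--> {A}  [seen]
{A} --2--> {A,C}  [new]
{B} --0--> {B}  [seen]
{B} --1--> ∅  [new]
{B} --2--> {C}  [new]
{A,C} --0--> {A,B,C}  [new]
{A,C} --1--> {A,C}  [seen]
{A,C} --2--> {A,C}  [seen]
∅ --0--> ∅  [seen]
∅ --1--> ∅  [seen]
∅ --2--> ∅  [seen]
{C} --0--> {A,C}  [seen]
{C} --1--> {C}  [seen]
{C} --2--> {C}  [seen]
{A,B,C} --0--> {A,B,C}  [seen]
{A,B,C} --1--> {A,C}  [seen]
{A,B,C} --2--> {A,C}  [seen]
Reachable DFA states: {A}, {B}, {A,C}, ∅, {C}, {A,B,C}.

6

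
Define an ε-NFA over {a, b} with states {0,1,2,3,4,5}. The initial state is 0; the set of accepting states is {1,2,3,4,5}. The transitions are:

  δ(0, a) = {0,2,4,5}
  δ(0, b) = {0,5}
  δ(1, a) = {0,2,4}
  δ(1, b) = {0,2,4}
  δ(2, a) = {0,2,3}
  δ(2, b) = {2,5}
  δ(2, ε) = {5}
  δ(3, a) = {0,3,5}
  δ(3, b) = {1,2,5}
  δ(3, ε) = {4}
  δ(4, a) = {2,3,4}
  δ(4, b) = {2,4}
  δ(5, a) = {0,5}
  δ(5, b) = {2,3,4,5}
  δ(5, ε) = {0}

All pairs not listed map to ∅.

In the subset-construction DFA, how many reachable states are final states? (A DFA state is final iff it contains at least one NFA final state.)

4

Start state of the DFA: {0} (ε-closure of the NFA start).
{0} --a--> {0,2,4,5}  [new]
{0} --b--> {0,5}  [new]
{0,2,4,5} --a--> {0,2,3,4,5}  [new]
{0,2,4,5} --b--> {0,2,3,4,5}  [seen]
{0,5} --a--> {0,2,4,5}  [seen]
{0,5} --b--> {0,2,3,4,5}  [seen]
{0,2,3,4,5} --a--> {0,2,3,4,5}  [seen]
{0,2,3,4,5} --b--> {0,1,2,3,4,5}  [new]
{0,1,2,3,4,5} --a--> {0,2,3,4,5}  [seen]
{0,1,2,3,4,5} --b--> {0,1,2,3,4,5}  [seen]
Reachable DFA states: {0}, {0,2,4,5}, {0,5}, {0,2,3,4,5}, {0,1,2,3,4,5}.
Accepting DFA states (contain an NFA accepting state): {0,2,4,5}, {0,5}, {0,2,3,4,5}, {0,1,2,3,4,5}.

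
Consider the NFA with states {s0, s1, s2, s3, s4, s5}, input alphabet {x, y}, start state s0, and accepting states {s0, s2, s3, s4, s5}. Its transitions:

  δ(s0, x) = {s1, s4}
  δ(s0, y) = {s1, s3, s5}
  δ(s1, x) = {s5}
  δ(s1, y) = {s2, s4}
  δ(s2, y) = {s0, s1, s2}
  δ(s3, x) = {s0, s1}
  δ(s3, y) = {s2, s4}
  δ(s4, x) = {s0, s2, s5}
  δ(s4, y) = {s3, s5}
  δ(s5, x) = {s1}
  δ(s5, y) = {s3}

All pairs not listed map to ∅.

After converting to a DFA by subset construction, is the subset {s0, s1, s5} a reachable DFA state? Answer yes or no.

Start state of the DFA: {s0}.
{s0} --x--> {s1, s4}  [new]
{s0} --y--> {s1, s3, s5}  [new]
{s1, s4} --x--> {s0, s2, s5}  [new]
{s1, s4} --y--> {s2, s3, s4, s5}  [new]
{s1, s3, s5} --x--> {s0, s1, s5}  [new]
{s1, s3, s5} --y--> {s2, s3, s4}  [new]
{s0, s2, s5} --x--> {s1, s4}  [seen]
{s0, s2, s5} --y--> {s0, s1, s2, s3, s5}  [new]
{s2, s3, s4, s5} --x--> {s0, s1, s2, s5}  [new]
{s2, s3, s4, s5} --y--> {s0, s1, s2, s3, s4, s5}  [new]
{s0, s1, s5} --x--> {s1, s4, s5}  [new]
{s0, s1, s5} --y--> {s1, s2, s3, s4, s5}  [new]
{s2, s3, s4} --x--> {s0, s1, s2, s5}  [seen]
{s2, s3, s4} --y--> {s0, s1, s2, s3, s4, s5}  [seen]
{s0, s1, s2, s3, s5} --x--> {s0, s1, s4, s5}  [new]
{s0, s1, s2, s3, s5} --y--> {s0, s1, s2, s3, s4, s5}  [seen]
{s0, s1, s2, s5} --x--> {s1, s4, s5}  [seen]
{s0, s1, s2, s5} --y--> {s0, s1, s2, s3, s4, s5}  [seen]
{s0, s1, s2, s3, s4, s5} --x--> {s0, s1, s2, s4, s5}  [new]
{s0, s1, s2, s3, s4, s5} --y--> {s0, s1, s2, s3, s4, s5}  [seen]
{s1, s4, s5} --x--> {s0, s1, s2, s5}  [seen]
{s1, s4, s5} --y--> {s2, s3, s4, s5}  [seen]
{s1, s2, s3, s4, s5} --x--> {s0, s1, s2, s5}  [seen]
{s1, s2, s3, s4, s5} --y--> {s0, s1, s2, s3, s4, s5}  [seen]
{s0, s1, s4, s5} --x--> {s0, s1, s2, s4, s5}  [seen]
{s0, s1, s4, s5} --y--> {s1, s2, s3, s4, s5}  [seen]
{s0, s1, s2, s4, s5} --x--> {s0, s1, s2, s4, s5}  [seen]
{s0, s1, s2, s4, s5} --y--> {s0, s1, s2, s3, s4, s5}  [seen]
Reachable DFA states: {s0}, {s1, s4}, {s1, s3, s5}, {s0, s2, s5}, {s2, s3, s4, s5}, {s0, s1, s5}, {s2, s3, s4}, {s0, s1, s2, s3, s5}, {s0, s1, s2, s5}, {s0, s1, s2, s3, s4, s5}, {s1, s4, s5}, {s1, s2, s3, s4, s5}, {s0, s1, s4, s5}, {s0, s1, s2, s4, s5}.
{s0, s1, s5} is among them.

yes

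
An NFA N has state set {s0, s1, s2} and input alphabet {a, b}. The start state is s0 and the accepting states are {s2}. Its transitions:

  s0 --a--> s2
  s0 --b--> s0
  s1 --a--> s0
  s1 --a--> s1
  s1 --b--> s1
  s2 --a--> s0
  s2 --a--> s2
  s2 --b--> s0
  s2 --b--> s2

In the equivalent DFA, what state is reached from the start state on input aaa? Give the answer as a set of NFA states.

Start: {s0}.
δ(s0,a) = {s2}.
Union: {s2}.
After a: {s2}.
δ(s2,a) = {s0, s2}.
Union: {s0, s2}.
After a: {s0, s2}.
δ(s0,a) = {s2}; δ(s2,a) = {s0, s2}.
Union: {s0, s2}.
After a: {s0, s2}.

{s0, s2}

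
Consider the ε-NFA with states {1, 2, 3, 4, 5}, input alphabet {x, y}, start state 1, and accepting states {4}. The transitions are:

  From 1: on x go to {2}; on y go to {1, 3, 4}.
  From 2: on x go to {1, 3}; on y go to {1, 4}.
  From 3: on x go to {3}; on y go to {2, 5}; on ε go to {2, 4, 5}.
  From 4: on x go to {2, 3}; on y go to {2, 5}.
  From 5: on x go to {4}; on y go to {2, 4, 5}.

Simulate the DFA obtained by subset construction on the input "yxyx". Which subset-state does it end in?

{1, 2, 3, 4, 5}

Start: {1}.
δ(1,y) = {1, 3, 4}.
Union: {1, 3, 4}.
ε-closure gives {1, 2, 3, 4, 5}.
After y: {1, 2, 3, 4, 5}.
δ(1,x) = {2}; δ(2,x) = {1, 3}; δ(3,x) = {3}; δ(4,x) = {2, 3}; δ(5,x) = {4}.
Union: {1, 2, 3, 4}.
ε-closure gives {1, 2, 3, 4, 5}.
After x: {1, 2, 3, 4, 5}.
δ(1,y) = {1, 3, 4}; δ(2,y) = {1, 4}; δ(3,y) = {2, 5}; δ(4,y) = {2, 5}; δ(5,y) = {2, 4, 5}.
Union: {1, 2, 3, 4, 5}.
After y: {1, 2, 3, 4, 5}.
δ(1,x) = {2}; δ(2,x) = {1, 3}; δ(3,x) = {3}; δ(4,x) = {2, 3}; δ(5,x) = {4}.
Union: {1, 2, 3, 4}.
ε-closure gives {1, 2, 3, 4, 5}.
After x: {1, 2, 3, 4, 5}.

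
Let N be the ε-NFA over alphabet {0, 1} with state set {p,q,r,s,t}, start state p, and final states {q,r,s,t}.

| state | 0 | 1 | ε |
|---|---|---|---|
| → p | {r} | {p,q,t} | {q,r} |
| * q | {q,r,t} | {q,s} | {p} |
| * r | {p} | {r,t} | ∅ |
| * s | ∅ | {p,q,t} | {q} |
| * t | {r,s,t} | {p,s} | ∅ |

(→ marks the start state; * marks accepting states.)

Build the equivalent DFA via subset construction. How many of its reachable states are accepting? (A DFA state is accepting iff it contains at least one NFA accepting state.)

3

Start state of the DFA: {p,q,r} (ε-closure of the NFA start).
{p,q,r} --0--> {p,q,r,t}  [new]
{p,q,r} --1--> {p,q,r,s,t}  [new]
{p,q,r,t} --0--> {p,q,r,s,t}  [seen]
{p,q,r,t} --1--> {p,q,r,s,t}  [seen]
{p,q,r,s,t} --0--> {p,q,r,s,t}  [seen]
{p,q,r,s,t} --1--> {p,q,r,s,t}  [seen]
Reachable DFA states: {p,q,r}, {p,q,r,t}, {p,q,r,s,t}.
Accepting DFA states (contain an NFA accepting state): {p,q,r}, {p,q,r,t}, {p,q,r,s,t}.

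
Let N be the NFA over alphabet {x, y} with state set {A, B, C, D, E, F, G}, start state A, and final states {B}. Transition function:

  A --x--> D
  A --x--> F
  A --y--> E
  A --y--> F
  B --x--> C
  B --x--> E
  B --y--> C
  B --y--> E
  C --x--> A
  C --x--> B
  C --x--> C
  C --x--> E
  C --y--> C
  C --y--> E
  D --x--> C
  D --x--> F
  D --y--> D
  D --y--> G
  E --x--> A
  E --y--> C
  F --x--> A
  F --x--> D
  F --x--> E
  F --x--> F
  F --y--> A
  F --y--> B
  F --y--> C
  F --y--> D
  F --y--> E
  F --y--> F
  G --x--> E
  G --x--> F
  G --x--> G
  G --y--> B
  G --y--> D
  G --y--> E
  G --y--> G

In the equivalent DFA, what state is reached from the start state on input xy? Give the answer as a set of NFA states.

{A, B, C, D, E, F, G}

Start: {A}.
δ(A,x) = {D, F}.
Union: {D, F}.
After x: {D, F}.
δ(D,y) = {D, G}; δ(F,y) = {A, B, C, D, E, F}.
Union: {A, B, C, D, E, F, G}.
After y: {A, B, C, D, E, F, G}.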